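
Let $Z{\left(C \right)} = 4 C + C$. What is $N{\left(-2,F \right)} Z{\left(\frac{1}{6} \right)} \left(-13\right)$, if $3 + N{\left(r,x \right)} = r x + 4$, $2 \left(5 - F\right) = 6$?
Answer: $\frac{65}{2} \approx 32.5$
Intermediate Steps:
$F = 2$ ($F = 5 - 3 = 2$)
$N{\left(r,x \right)} = 1 + r x$ ($N{\left(r,x \right)} = -3 + \left(r x + 4\right) = -3 + \left(4 + r x\right) = 1 + r x$)
$Z{\left(C \right)} = 5 C$
$N{\left(-2,F \right)} Z{\left(\frac{1}{6} \right)} \left(-13\right) = \left(1 - 4\right) \frac{5}{6} \left(-13\right) = \left(1 - 4\right) 5 \cdot \frac{1}{6} \left(-13\right) = \left(-3\right) \frac{5}{6} \left(-13\right) = \left(- \frac{5}{2}\right) \left(-13\right) = \frac{65}{2}$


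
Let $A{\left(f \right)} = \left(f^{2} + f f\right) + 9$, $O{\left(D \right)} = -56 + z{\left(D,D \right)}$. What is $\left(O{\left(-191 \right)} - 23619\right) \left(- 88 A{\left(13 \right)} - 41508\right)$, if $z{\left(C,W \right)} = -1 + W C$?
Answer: $-922523420$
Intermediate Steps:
$z{\left(C,W \right)} = -1 + C W$
$O{\left(D \right)} = -57 + D^{2}$ ($O{\left(D \right)} = -56 + \left(-1 + D D\right) = -56 + \left(-1 + D^{2}\right) = -57 + D^{2}$)
$A{\left(f \right)} = 9 + 2 f^{2}$ ($A{\left(f \right)} = \left(f^{2} + f^{2}\right) + 9 = 2 f^{2} + 9 = 9 + 2 f^{2}$)
$\left(O{\left(-191 \right)} - 23619\right) \left(- 88 A{\left(13 \right)} - 41508\right) = \left(\left(-57 + \left(-191\right)^{2}\right) - 23619\right) \left(- 88 \left(9 + 2 \cdot 13^{2}\right) - 41508\right) = \left(\left(-57 + 36481\right) - 23619\right) \left(- 88 \left(9 + 2 \cdot 169\right) - 41508\right) = \left(36424 - 23619\right) \left(- 88 \left(9 + 338\right) - 41508\right) = 12805 \left(\left(-88\right) 347 - 41508\right) = 12805 \left(-30536 - 41508\right) = 12805 \left(-72044\right) = -922523420$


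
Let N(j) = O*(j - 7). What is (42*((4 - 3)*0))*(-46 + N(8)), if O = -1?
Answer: 0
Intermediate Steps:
N(j) = 7 - j (N(j) = -(j - 7) = -(-7 + j) = 7 - j)
(42*((4 - 3)*0))*(-46 + N(8)) = (42*((4 - 3)*0))*(-46 + (7 - 1*8)) = (42*(1*0))*(-46 + (7 - 8)) = (42*0)*(-46 - 1) = 0*(-47) = 0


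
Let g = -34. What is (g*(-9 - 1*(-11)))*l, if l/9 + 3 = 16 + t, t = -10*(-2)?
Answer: -20196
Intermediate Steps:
t = 20
l = 297 (l = -27 + 9*(16 + 20) = -27 + 9*36 = -27 + 324 = 297)
(g*(-9 - 1*(-11)))*l = -34*(-9 - 1*(-11))*297 = -34*(-9 + 11)*297 = -34*2*297 = -68*297 = -20196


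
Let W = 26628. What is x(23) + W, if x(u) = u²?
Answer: 27157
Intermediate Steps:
x(23) + W = 23² + 26628 = 529 + 26628 = 27157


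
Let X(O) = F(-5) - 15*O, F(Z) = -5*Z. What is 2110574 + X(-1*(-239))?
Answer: 2107014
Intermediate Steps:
X(O) = 25 - 15*O (X(O) = -5*(-5) - 15*O = 25 - 15*O)
2110574 + X(-1*(-239)) = 2110574 + (25 - (-15)*(-239)) = 2110574 + (25 - 15*239) = 2110574 + (25 - 3585) = 2110574 - 3560 = 2107014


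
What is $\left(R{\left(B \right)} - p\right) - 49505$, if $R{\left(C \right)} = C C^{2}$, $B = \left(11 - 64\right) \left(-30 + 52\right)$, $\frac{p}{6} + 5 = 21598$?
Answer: $-1585421359$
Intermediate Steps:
$p = 129558$ ($p = -30 + 6 \cdot 21598 = -30 + 129588 = 129558$)
$B = -1166$ ($B = \left(-53\right) 22 = -1166$)
$R{\left(C \right)} = C^{3}$
$\left(R{\left(B \right)} - p\right) - 49505 = \left(\left(-1166\right)^{3} - 129558\right) - 49505 = \left(-1585242296 - 129558\right) - 49505 = -1585371854 - 49505 = -1585421359$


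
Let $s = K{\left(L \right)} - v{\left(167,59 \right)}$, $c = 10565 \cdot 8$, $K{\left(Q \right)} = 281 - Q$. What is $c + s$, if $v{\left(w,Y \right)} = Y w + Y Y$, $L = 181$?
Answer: $71286$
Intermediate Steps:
$v{\left(w,Y \right)} = Y^{2} + Y w$ ($v{\left(w,Y \right)} = Y w + Y^{2} = Y^{2} + Y w$)
$c = 84520$
$s = -13234$ ($s = \left(281 - 181\right) - 59 \left(59 + 167\right) = \left(281 - 181\right) - 59 \cdot 226 = 100 - 13334 = -13234$)
$c + s = 84520 - 13234 = 71286$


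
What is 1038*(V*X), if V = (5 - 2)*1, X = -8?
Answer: -24912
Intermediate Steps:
V = 3 (V = 3*1 = 3)
1038*(V*X) = 1038*(3*(-8)) = 1038*(-24) = -24912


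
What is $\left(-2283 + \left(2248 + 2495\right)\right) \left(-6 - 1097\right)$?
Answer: $-2713380$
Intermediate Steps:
$\left(-2283 + \left(2248 + 2495\right)\right) \left(-6 - 1097\right) = \left(-2283 + 4743\right) \left(-1103\right) = 2460 \left(-1103\right) = -2713380$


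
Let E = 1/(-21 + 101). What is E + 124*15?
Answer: 148801/80 ≈ 1860.0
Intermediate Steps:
E = 1/80 ≈ 0.012500
E + 124*15 = 1/80 + 124*15 = 1/80 + 1860 = 148801/80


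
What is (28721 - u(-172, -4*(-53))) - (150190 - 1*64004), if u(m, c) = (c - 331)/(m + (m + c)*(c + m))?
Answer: -689579/12 ≈ -57465.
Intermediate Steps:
u(m, c) = (-331 + c)/(m + (c + m)²) (u(m, c) = (-331 + c)/(m + (c + m)*(c + m)) = (-331 + c)/(m + (c + m)²))
(28721 - u(-172, -4*(-53))) - (150190 - 1*64004) = (28721 - (-331 - 4*(-53))/(-172 + (-4*(-53) - 172)²)) - (150190 - 1*64004) = (28721 - (-331 + 212)/(-172 + (212 - 172)²)) - (150190 - 64004) = (28721 - (-119)/(-172 + 40²)) - 1*86186 = (28721 - (-119)/(-172 + 1600)) - 86186 = (28721 - (-119)/1428) - 86186 = (28721 - 1*(-1/12)) - 86186 = (28721 + 1/12) - 86186 = 344653/12 - 86186 = -689579/12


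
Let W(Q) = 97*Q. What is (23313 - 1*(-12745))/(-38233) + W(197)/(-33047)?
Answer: -1922203123/1263485951 ≈ -1.5213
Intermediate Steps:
(23313 - 1*(-12745))/(-38233) + W(197)/(-33047) = (23313 - 1*(-12745))/(-38233) + (97*197)/(-33047) = (23313 + 12745)*(-1/38233) + 19109*(-1/33047) = 36058*(-1/38233) - 19109/33047 = -36058/38233 - 19109/33047 = -1922203123/1263485951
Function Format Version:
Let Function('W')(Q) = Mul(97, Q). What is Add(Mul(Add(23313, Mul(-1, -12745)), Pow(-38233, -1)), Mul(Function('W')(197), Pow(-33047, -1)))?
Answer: Rational(-1922203123, 1263485951) ≈ -1.5213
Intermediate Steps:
Add(Mul(Add(23313, Mul(-1, -12745)), Pow(-38233, -1)), Mul(Function('W')(197), Pow(-33047, -1))) = Add(Mul(Add(23313, Mul(-1, -12745)), Pow(-38233, -1)), Mul(Mul(97, 197), Pow(-33047, -1))) = Add(Mul(Add(23313, 12745), Rational(-1, 38233)), Mul(19109, Rational(-1, 33047))) = Add(Mul(36058, Rational(-1, 38233)), Rational(-19109, 33047)) = Add(Rational(-36058, 38233), Rational(-19109, 33047)) = Rational(-1922203123, 1263485951)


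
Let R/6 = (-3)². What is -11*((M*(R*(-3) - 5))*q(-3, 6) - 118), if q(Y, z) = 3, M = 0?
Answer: 1298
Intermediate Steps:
R = 54 (R = 6*(-3)² = 6*9 = 54)
-11*((M*(R*(-3) - 5))*q(-3, 6) - 118) = -11*((0*(54*(-3) - 5))*3 - 118) = -11*((0*(-162 - 5))*3 - 118) = -11*((0*(-167))*3 - 118) = -11*(0*3 - 118) = -11*(0 - 118) = -11*(-118) = 1298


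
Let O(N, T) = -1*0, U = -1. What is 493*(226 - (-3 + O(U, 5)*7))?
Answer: 112897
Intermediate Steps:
O(N, T) = 0
493*(226 - (-3 + O(U, 5)*7)) = 493*(226 - (-3 + 0*7)) = 493*(226 - (-3 + 0)) = 493*(226 - 1*(-3)) = 493*(226 + 3) = 493*229 = 112897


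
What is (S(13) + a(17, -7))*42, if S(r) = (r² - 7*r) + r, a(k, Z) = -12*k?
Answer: -4746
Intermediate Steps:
S(r) = r² - 6*r
(S(13) + a(17, -7))*42 = (13*(-6 + 13) - 12*17)*42 = (13*7 - 204)*42 = (91 - 204)*42 = -113*42 = -4746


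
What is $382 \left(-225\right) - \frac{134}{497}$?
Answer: $- \frac{42717284}{497} \approx -85950.0$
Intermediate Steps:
$382 \left(-225\right) - \frac{134}{497} = -85950 - \frac{134}{497} = - \frac{42717284}{497}$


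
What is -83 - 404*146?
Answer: -59067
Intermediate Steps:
-83 - 404*146 = -83 - 58984 = -59067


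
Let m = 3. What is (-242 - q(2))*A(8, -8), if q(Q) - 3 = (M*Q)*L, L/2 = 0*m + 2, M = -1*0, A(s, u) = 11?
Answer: -2695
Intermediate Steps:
M = 0
L = 4 (L = 2*(0*3 + 2) = 2*(0 + 2) = 2*2 = 4)
q(Q) = 3 (q(Q) = 3 + (0*Q)*4 = 3 + 0*4 = 3 + 0 = 3)
(-242 - q(2))*A(8, -8) = (-242 - 1*3)*11 = (-242 - 3)*11 = -245*11 = -2695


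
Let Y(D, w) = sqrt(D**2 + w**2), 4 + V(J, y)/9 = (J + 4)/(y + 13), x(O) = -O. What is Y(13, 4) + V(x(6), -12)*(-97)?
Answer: 5238 + sqrt(185) ≈ 5251.6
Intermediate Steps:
V(J, y) = -36 + 9*(4 + J)/(13 + y) (V(J, y) = -36 + 9*((J + 4)/(y + 13)) = -36 + 9*((4 + J)/(13 + y)) = -36 + 9*(4 + J)/(13 + y))
Y(13, 4) + V(x(6), -12)*(-97) = sqrt(13**2 + 4**2) + (9*(-48 - 1*6 - 4*(-12))/(13 - 12))*(-97) = sqrt(169 + 16) + (9*(-48 - 6 + 48)/1)*(-97) = sqrt(185) + (9*1*(-6))*(-97) = sqrt(185) - 54*(-97) = sqrt(185) + 5238 = 5238 + sqrt(185)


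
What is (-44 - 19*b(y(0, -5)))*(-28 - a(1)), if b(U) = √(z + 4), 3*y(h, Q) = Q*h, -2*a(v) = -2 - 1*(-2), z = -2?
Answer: 1232 + 532*√2 ≈ 1984.4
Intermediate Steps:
a(v) = 0 (a(v) = -(-2 - 1*(-2))/2 = -(-2 + 2)/2 = -½*0 = 0)
y(h, Q) = Q*h/3 (y(h, Q) = (Q*h)/3 = Q*h/3)
b(U) = √2 (b(U) = √(-2 + 4) = √2)
(-44 - 19*b(y(0, -5)))*(-28 - a(1)) = (-44 - 19*√2)*(-28 - 1*0) = (-44 - 19*√2)*(-28 + 0) = (-44 - 19*√2)*(-28) = 1232 + 532*√2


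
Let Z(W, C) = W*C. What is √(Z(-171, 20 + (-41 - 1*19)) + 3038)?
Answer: √9878 ≈ 99.388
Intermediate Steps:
Z(W, C) = C*W
√(Z(-171, 20 + (-41 - 1*19)) + 3038) = √((20 + (-41 - 1*19))*(-171) + 3038) = √((20 + (-41 - 19))*(-171) + 3038) = √((20 - 60)*(-171) + 3038) = √(-40*(-171) + 3038) = √(6840 + 3038) = √9878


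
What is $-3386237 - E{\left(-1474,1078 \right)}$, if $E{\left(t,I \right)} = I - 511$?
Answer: $-3386804$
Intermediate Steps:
$E{\left(t,I \right)} = -511 + I$ ($E{\left(t,I \right)} = I - 511 = -511 + I$)
$-3386237 - E{\left(-1474,1078 \right)} = -3386237 - \left(-511 + 1078\right) = -3386237 - 567 = -3386804$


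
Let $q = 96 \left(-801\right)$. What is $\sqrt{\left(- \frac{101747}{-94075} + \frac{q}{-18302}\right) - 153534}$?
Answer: $\frac{i \sqrt{4551296996712848355589}}{172176065} \approx 391.83 i$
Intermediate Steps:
$q = -76896$
$\sqrt{\left(- \frac{101747}{-94075} + \frac{q}{-18302}\right) - 153534} = \sqrt{\left(- \frac{101747}{-94075} - \frac{76896}{-18302}\right) - 153534} = \sqrt{\left(\left(-101747\right) \left(- \frac{1}{94075}\right) - - \frac{38448}{9151}\right) - 153534} = \sqrt{\left(\frac{101747}{94075} + \frac{38448}{9151}\right) - 153534} = \sqrt{\frac{4548082397}{860880325} - 153534} = \sqrt{- \frac{132169851736153}{860880325}} = \frac{i \sqrt{4551296996712848355589}}{172176065}$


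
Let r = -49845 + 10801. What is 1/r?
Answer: -1/39044 ≈ -2.5612e-5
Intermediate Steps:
r = -39044
1/r = 1/(-39044) = -1/39044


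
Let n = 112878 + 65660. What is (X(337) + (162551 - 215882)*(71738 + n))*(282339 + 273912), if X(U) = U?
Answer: -7424542989287769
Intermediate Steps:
n = 178538
(X(337) + (162551 - 215882)*(71738 + n))*(282339 + 273912) = (337 + (162551 - 215882)*(71738 + 178538))*(282339 + 273912) = (337 - 53331*250276)*556251 = (337 - 13347469356)*556251 = -13347469019*556251 = -7424542989287769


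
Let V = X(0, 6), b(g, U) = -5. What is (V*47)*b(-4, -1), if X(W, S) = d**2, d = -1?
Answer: -235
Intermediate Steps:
X(W, S) = 1 (X(W, S) = (-1)**2 = 1)
V = 1
(V*47)*b(-4, -1) = (1*47)*(-5) = 47*(-5) = -235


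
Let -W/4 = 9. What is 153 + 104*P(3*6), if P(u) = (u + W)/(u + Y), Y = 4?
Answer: 747/11 ≈ 67.909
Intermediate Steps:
W = -36 (W = -4*9 = -36)
P(u) = (-36 + u)/(4 + u) (P(u) = (u - 36)/(u + 4) = (-36 + u)/(4 + u))
153 + 104*P(3*6) = 153 + 104*((-36 + 3*6)/(4 + 3*6)) = 153 + 104*((-36 + 18)/(4 + 18)) = 153 + 104*(-18/22) = 153 + 104*((1/22)*(-18)) = 153 + 104*(-9/11) = 153 - 936/11 = 747/11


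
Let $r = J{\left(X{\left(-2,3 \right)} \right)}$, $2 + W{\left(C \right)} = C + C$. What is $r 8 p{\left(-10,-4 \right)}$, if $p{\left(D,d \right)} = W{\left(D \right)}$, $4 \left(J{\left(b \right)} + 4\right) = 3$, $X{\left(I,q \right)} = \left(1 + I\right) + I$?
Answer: $572$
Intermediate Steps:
$X{\left(I,q \right)} = 1 + 2 I$
$W{\left(C \right)} = -2 + 2 C$ ($W{\left(C \right)} = -2 + \left(C + C\right) = -2 + 2 C$)
$J{\left(b \right)} = - \frac{13}{4}$ ($J{\left(b \right)} = -4 + \frac{1}{4} \cdot 3 = -4 + \frac{3}{4} = - \frac{13}{4}$)
$p{\left(D,d \right)} = -2 + 2 D$
$r = - \frac{13}{4} \approx -3.25$
$r 8 p{\left(-10,-4 \right)} = \left(- \frac{13}{4}\right) 8 \left(-2 + 2 \left(-10\right)\right) = - 26 \left(-2 - 20\right) = \left(-26\right) \left(-22\right) = 572$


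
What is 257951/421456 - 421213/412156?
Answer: -335880631/819366128 ≈ -0.40993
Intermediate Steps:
257951/421456 - 421213/412156 = 257951*(1/421456) - 421213*1/412156 = 4867/7952 - 421213/412156 = -335880631/819366128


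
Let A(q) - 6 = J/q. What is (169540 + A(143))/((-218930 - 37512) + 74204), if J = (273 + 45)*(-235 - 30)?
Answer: -1725772/1861431 ≈ -0.92712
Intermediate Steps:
J = -84270 (J = 318*(-265) = -84270)
A(q) = 6 - 84270/q
(169540 + A(143))/((-218930 - 37512) + 74204) = (169540 + (6 - 84270/143))/((-218930 - 37512) + 74204) = (169540 + (6 - 84270*1/143))/(-256442 + 74204) = (169540 + (6 - 84270/143))/(-182238) = (169540 - 83412/143)*(-1/182238) = (24160808/143)*(-1/182238) = -1725772/1861431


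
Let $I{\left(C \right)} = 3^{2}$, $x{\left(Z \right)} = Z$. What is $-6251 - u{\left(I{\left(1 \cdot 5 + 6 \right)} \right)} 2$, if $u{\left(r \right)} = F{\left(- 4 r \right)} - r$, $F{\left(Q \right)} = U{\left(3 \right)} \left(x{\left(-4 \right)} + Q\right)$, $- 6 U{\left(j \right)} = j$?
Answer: $-6273$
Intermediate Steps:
$U{\left(j \right)} = - \frac{j}{6}$
$I{\left(C \right)} = 9$
$F{\left(Q \right)} = 2 - \frac{Q}{2}$ ($F{\left(Q \right)} = \left(- \frac{1}{6}\right) 3 \left(-4 + Q\right) = - \frac{-4 + Q}{2} = 2 - \frac{Q}{2}$)
$u{\left(r \right)} = 2 + r$ ($u{\left(r \right)} = \left(2 - \frac{\left(-4\right) r}{2}\right) - r = \left(2 + 2 r\right) - r = 2 + r$)
$-6251 - u{\left(I{\left(1 \cdot 5 + 6 \right)} \right)} 2 = -6251 - \left(2 + 9\right) 2 = -6251 - 11 \cdot 2 = -6251 - 22 = -6273$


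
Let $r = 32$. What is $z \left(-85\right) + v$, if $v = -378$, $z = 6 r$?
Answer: $-16698$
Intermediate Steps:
$z = 192$ ($z = 6 \cdot 32 = 192$)
$z \left(-85\right) + v = 192 \left(-85\right) - 378 = -16320 - 378 = -16698$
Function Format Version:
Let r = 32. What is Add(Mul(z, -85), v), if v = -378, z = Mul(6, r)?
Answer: -16698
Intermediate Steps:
z = 192 (z = Mul(6, 32) = 192)
Add(Mul(z, -85), v) = Add(Mul(192, -85), -378) = Add(-16320, -378) = -16698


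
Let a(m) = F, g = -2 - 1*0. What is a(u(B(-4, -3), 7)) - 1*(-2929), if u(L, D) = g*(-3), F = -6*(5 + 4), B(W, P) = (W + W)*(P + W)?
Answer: 2875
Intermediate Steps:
g = -2 (g = -2 + 0 = -2)
B(W, P) = 2*W*(P + W) (B(W, P) = (2*W)*(P + W) = 2*W*(P + W))
F = -54 (F = -6*9 = -54)
u(L, D) = 6 (u(L, D) = -2*(-3) = 6)
a(m) = -54
a(u(B(-4, -3), 7)) - 1*(-2929) = -54 - 1*(-2929) = -54 + 2929 = 2875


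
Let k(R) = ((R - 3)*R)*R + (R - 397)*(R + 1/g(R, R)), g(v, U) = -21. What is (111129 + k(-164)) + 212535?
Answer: -28531561/7 ≈ -4.0759e+6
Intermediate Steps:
k(R) = R**2*(-3 + R) + (-397 + R)*(-1/21 + R) (k(R) = ((R - 3)*R)*R + (R - 397)*(R + 1/(-21)) = ((-3 + R)*R)*R + (-397 + R)*(R - 1/21) = (R*(-3 + R))*R + (-397 + R)*(-1/21 + R) = R**2*(-3 + R) + (-397 + R)*(-1/21 + R))
(111129 + k(-164)) + 212535 = (111129 + (397/21 - 1/21*(-164) - 1*(-164)*(397 - 1*(-164)**2 + 2*(-164)))) + 212535 = (111129 + (397/21 + 164/21 - 1*(-164)*(397 - 1*26896 - 328))) + 212535 = (111129 + (397/21 + 164/21 - 1*(-164)*(397 - 26896 - 328))) + 212535 = (111129 + (397/21 + 164/21 - 1*(-164)*(-26827))) + 212535 = (111129 + (397/21 + 164/21 - 4399628)) + 212535 = (111129 - 30797209/7) + 212535 = -30019306/7 + 212535 = -28531561/7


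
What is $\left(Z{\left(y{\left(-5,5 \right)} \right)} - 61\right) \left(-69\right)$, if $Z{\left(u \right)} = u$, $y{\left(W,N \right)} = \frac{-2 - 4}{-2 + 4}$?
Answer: $4416$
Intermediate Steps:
$y{\left(W,N \right)} = -3$ ($y{\left(W,N \right)} = - \frac{6}{2} = \left(-6\right) \frac{1}{2} = -3$)
$\left(Z{\left(y{\left(-5,5 \right)} \right)} - 61\right) \left(-69\right) = \left(-3 - 61\right) \left(-69\right) = \left(-64\right) \left(-69\right) = 4416$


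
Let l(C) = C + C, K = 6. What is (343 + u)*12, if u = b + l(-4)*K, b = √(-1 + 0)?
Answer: 3540 + 12*I ≈ 3540.0 + 12.0*I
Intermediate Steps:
l(C) = 2*C
b = I (b = √(-1) = I ≈ 1.0*I)
u = -48 + I (u = I + (2*(-4))*6 = I - 8*6 = I - 48 = -48 + I ≈ -48.0 + 1.0*I)
(343 + u)*12 = (343 + (-48 + I))*12 = (295 + I)*12 = 3540 + 12*I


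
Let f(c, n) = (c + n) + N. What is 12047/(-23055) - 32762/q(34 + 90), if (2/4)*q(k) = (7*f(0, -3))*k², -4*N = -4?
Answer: -2215621453/4962911520 ≈ -0.44644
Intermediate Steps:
N = 1 (N = -¼*(-4) = 1)
f(c, n) = 1 + c + n (f(c, n) = (c + n) + 1 = 1 + c + n)
q(k) = -28*k² (q(k) = 2*((7*(1 + 0 - 3))*k²) = 2*((7*(-2))*k²) = 2*(-14*k²) = -28*k²)
12047/(-23055) - 32762/q(34 + 90) = 12047/(-23055) - 32762*(-1/(28*(34 + 90)²)) = 12047*(-1/23055) - 32762/((-28*124²)) = -12047/23055 - 32762/((-28*15376)) = -12047/23055 - 32762/(-430528) = -12047/23055 - 32762*(-1/430528) = -12047/23055 + 16381/215264 = -2215621453/4962911520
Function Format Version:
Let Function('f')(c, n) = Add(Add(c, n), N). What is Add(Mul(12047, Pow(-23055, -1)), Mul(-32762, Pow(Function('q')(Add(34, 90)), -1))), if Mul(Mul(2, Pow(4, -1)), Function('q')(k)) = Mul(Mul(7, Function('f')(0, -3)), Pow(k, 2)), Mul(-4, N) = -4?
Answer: Rational(-2215621453, 4962911520) ≈ -0.44644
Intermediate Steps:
N = 1 (N = Mul(Rational(-1, 4), -4) = 1)
Function('f')(c, n) = Add(1, c, n) (Function('f')(c, n) = Add(Add(c, n), 1) = Add(1, c, n))
Function('q')(k) = Mul(-28, Pow(k, 2)) (Function('q')(k) = Mul(2, Mul(Mul(7, Add(1, 0, -3)), Pow(k, 2))) = Mul(2, Mul(Mul(7, -2), Pow(k, 2))) = Mul(2, Mul(-14, Pow(k, 2))) = Mul(-28, Pow(k, 2)))
Add(Mul(12047, Pow(-23055, -1)), Mul(-32762, Pow(Function('q')(Add(34, 90)), -1))) = Add(Mul(12047, Pow(-23055, -1)), Mul(-32762, Pow(Mul(-28, Pow(Add(34, 90), 2)), -1))) = Add(Mul(12047, Rational(-1, 23055)), Mul(-32762, Pow(Mul(-28, Pow(124, 2)), -1))) = Add(Rational(-12047, 23055), Mul(-32762, Pow(Mul(-28, 15376), -1))) = Add(Rational(-12047, 23055), Mul(-32762, Pow(-430528, -1))) = Add(Rational(-12047, 23055), Mul(-32762, Rational(-1, 430528))) = Add(Rational(-12047, 23055), Rational(16381, 215264)) = Rational(-2215621453, 4962911520)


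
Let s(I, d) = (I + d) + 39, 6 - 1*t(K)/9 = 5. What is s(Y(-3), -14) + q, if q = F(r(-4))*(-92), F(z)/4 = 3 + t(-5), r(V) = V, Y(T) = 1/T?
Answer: -13174/3 ≈ -4391.3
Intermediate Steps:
t(K) = 9 (t(K) = 54 - 9*5 = 54 - 45 = 9)
s(I, d) = 39 + I + d
F(z) = 48 (F(z) = 4*(3 + 9) = 4*12 = 48)
q = -4416 (q = 48*(-92) = -4416)
s(Y(-3), -14) + q = (39 + 1/(-3) - 14) - 4416 = (39 - 1/3 - 14) - 4416 = 74/3 - 4416 = -13174/3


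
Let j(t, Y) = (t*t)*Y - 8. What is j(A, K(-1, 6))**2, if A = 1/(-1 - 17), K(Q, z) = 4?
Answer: 418609/6561 ≈ 63.803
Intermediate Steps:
A = -1/18 (A = 1/(-18) = -1/18 ≈ -0.055556)
j(t, Y) = -8 + Y*t**2 (j(t, Y) = t**2*Y - 8 = Y*t**2 - 8 = -8 + Y*t**2)
j(A, K(-1, 6))**2 = (-8 + 4*(-1/18)**2)**2 = (-8 + 4*(1/324))**2 = (-8 + 1/81)**2 = (-647/81)**2 = 418609/6561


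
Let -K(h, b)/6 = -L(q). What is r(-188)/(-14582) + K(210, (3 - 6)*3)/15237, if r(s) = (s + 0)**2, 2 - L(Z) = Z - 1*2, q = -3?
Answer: -89654014/37030989 ≈ -2.4211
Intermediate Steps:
L(Z) = 4 - Z (L(Z) = 2 - (Z - 1*2) = 2 - (Z - 2) = 2 - (-2 + Z) = 2 + (2 - Z) = 4 - Z)
r(s) = s**2
K(h, b) = 42 (K(h, b) = -(-6)*(4 - 1*(-3)) = -(-6)*(4 + 3) = -(-6)*7 = -6*(-7) = 42)
r(-188)/(-14582) + K(210, (3 - 6)*3)/15237 = (-188)**2/(-14582) + 42/15237 = 35344*(-1/14582) + 42*(1/15237) = -17672/7291 + 14/5079 = -89654014/37030989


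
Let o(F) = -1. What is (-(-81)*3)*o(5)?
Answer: -243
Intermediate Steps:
(-(-81)*3)*o(5) = -(-81)*3*(-1) = -27*(-9)*(-1) = 243*(-1) = -243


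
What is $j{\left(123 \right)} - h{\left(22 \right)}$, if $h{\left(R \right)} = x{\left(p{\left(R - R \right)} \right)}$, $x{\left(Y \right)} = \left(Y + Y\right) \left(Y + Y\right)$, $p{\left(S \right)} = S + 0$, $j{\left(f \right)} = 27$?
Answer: $27$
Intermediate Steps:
$p{\left(S \right)} = S$
$x{\left(Y \right)} = 4 Y^{2}$ ($x{\left(Y \right)} = 2 Y 2 Y = 4 Y^{2}$)
$h{\left(R \right)} = 0$ ($h{\left(R \right)} = 4 \left(R - R\right)^{2} = 4 \cdot 0^{2} = 4 \cdot 0 = 0$)
$j{\left(123 \right)} - h{\left(22 \right)} = 27 - 0 = 27 + 0 = 27$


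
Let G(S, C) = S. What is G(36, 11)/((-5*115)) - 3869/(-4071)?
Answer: 90353/101775 ≈ 0.88777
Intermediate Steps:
G(36, 11)/((-5*115)) - 3869/(-4071) = 36/((-5*115)) - 3869/(-4071) = 36/(-575) - 3869*(-1/4071) = 36*(-1/575) + 3869/4071 = -36/575 + 3869/4071 = 90353/101775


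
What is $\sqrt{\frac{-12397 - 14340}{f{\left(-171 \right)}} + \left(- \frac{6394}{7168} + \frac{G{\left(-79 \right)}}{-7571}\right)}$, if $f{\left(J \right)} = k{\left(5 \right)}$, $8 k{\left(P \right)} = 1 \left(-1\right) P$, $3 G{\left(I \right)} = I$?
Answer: $\frac{\sqrt{27682715236089605370}}{25438560} \approx 206.83$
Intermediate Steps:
$G{\left(I \right)} = \frac{I}{3}$
$k{\left(P \right)} = - \frac{P}{8}$ ($k{\left(P \right)} = \frac{1 \left(-1\right) P}{8} = \frac{\left(-1\right) P}{8} = - \frac{P}{8}$)
$f{\left(J \right)} = - \frac{5}{8}$ ($f{\left(J \right)} = \left(- \frac{1}{8}\right) 5 = - \frac{5}{8}$)
$\sqrt{\frac{-12397 - 14340}{f{\left(-171 \right)}} + \left(- \frac{6394}{7168} + \frac{G{\left(-79 \right)}}{-7571}\right)} = \sqrt{\frac{-12397 - 14340}{- \frac{5}{8}} - \left(\frac{3197}{3584} - \frac{\frac{1}{3} \left(-79\right)}{-7571}\right)} = \sqrt{\left(-12397 - 14340\right) \left(- \frac{8}{5}\right) - \frac{72330325}{81403392}} = \sqrt{\left(-26737\right) \left(- \frac{8}{5}\right) + \left(- \frac{3197}{3584} + \frac{79}{22713}\right)} = \sqrt{\frac{213896}{5} - \frac{72330325}{81403392}} = \sqrt{\frac{17411498283607}{407016960}} = \frac{\sqrt{27682715236089605370}}{25438560}$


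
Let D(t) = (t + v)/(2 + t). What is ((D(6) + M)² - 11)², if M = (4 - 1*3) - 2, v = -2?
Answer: 1849/16 ≈ 115.56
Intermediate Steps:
M = -1 (M = (4 - 3) - 2 = 1 - 2 = -1)
D(t) = (-2 + t)/(2 + t) (D(t) = (t - 2)/(2 + t) = (-2 + t)/(2 + t))
((D(6) + M)² - 11)² = (((-2 + 6)/(2 + 6) - 1)² - 11)² = ((4/8 - 1)² - 11)² = (((⅛)*4 - 1)² - 11)² = ((½ - 1)² - 11)² = ((-½)² - 11)² = (¼ - 11)² = (-43/4)² = 1849/16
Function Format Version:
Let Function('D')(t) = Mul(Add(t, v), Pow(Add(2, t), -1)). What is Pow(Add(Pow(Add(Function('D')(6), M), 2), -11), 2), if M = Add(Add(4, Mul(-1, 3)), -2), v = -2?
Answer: Rational(1849, 16) ≈ 115.56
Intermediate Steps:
M = -1 (M = Add(Add(4, -3), -2) = Add(1, -2) = -1)
Function('D')(t) = Mul(Pow(Add(2, t), -1), Add(-2, t)) (Function('D')(t) = Mul(Add(t, -2), Pow(Add(2, t), -1)) = Mul(Add(-2, t), Pow(Add(2, t), -1)) = Mul(Pow(Add(2, t), -1), Add(-2, t)))
Pow(Add(Pow(Add(Function('D')(6), M), 2), -11), 2) = Pow(Add(Pow(Add(Mul(Pow(Add(2, 6), -1), Add(-2, 6)), -1), 2), -11), 2) = Pow(Add(Pow(Add(Mul(Pow(8, -1), 4), -1), 2), -11), 2) = Pow(Add(Pow(Add(Mul(Rational(1, 8), 4), -1), 2), -11), 2) = Pow(Add(Pow(Add(Rational(1, 2), -1), 2), -11), 2) = Pow(Add(Pow(Rational(-1, 2), 2), -11), 2) = Pow(Add(Rational(1, 4), -11), 2) = Pow(Rational(-43, 4), 2) = Rational(1849, 16)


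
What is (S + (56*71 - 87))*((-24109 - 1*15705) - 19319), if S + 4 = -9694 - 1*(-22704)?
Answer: -999052035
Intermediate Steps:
S = 13006 (S = -4 + (-9694 - 1*(-22704)) = -4 + (-9694 + 22704) = -4 + 13010 = 13006)
(S + (56*71 - 87))*((-24109 - 1*15705) - 19319) = (13006 + (56*71 - 87))*((-24109 - 1*15705) - 19319) = (13006 + (3976 - 87))*((-24109 - 15705) - 19319) = (13006 + 3889)*(-39814 - 19319) = 16895*(-59133) = -999052035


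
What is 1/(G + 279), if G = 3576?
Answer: 1/3855 ≈ 0.00025940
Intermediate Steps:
1/(G + 279) = 1/(3576 + 279) = 1/3855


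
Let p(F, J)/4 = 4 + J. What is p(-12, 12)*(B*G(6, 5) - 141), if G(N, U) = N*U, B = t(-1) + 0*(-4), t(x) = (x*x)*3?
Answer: -3264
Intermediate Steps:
t(x) = 3*x**2 (t(x) = x**2*3 = 3*x**2)
p(F, J) = 16 + 4*J (p(F, J) = 4*(4 + J) = 16 + 4*J)
B = 3 (B = 3*(-1)**2 + 0*(-4) = 3*1 + 0 = 3 + 0 = 3)
p(-12, 12)*(B*G(6, 5) - 141) = (16 + 4*12)*(3*(6*5) - 141) = (16 + 48)*(3*30 - 141) = 64*(90 - 141) = 64*(-51) = -3264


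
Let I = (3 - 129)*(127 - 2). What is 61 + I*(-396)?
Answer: 6237061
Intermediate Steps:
I = -15750 (I = -126*125 = -15750)
61 + I*(-396) = 61 - 15750*(-396) = 61 + 6237000 = 6237061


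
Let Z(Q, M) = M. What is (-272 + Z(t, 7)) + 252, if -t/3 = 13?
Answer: -13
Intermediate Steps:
t = -39 (t = -3*13 = -39)
(-272 + Z(t, 7)) + 252 = (-272 + 7) + 252 = -265 + 252 = -13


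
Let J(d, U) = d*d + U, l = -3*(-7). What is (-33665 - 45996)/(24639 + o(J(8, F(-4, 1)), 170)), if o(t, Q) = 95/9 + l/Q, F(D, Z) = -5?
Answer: -121881330/37714009 ≈ -3.2317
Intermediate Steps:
l = 21
J(d, U) = U + d² (J(d, U) = d² + U = U + d²)
o(t, Q) = 95/9 + 21/Q
(-33665 - 45996)/(24639 + o(J(8, F(-4, 1)), 170)) = (-33665 - 45996)/(24639 + (95/9 + 21/170)) = -79661/(24639 + (95/9 + 21*(1/170))) = -79661/(24639 + (95/9 + 21/170)) = -79661/(24639 + 16339/1530) = -79661/37714009/1530 = -79661*1530/37714009 = -121881330/37714009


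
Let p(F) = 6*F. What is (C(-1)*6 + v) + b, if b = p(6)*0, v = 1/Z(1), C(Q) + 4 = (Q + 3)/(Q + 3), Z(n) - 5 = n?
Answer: -107/6 ≈ -17.833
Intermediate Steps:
Z(n) = 5 + n
C(Q) = -3 (C(Q) = -4 + (Q + 3)/(Q + 3) = -4 + (3 + Q)/(3 + Q) = -4 + 1 = -3)
v = ⅙ (v = 1/(5 + 1) = 1/6 = ⅙ ≈ 0.16667)
b = 0 (b = (6*6)*0 = 36*0 = 0)
(C(-1)*6 + v) + b = (-3*6 + ⅙) + 0 = (-18 + ⅙) + 0 = -107/6 + 0 = -107/6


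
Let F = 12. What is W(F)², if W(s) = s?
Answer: 144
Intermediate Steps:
W(F)² = 12² = 144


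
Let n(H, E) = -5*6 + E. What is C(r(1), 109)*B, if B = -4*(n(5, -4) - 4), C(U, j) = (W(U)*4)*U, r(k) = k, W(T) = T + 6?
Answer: 4256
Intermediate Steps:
W(T) = 6 + T
n(H, E) = -30 + E
C(U, j) = U*(24 + 4*U) (C(U, j) = ((6 + U)*4)*U = (24 + 4*U)*U = U*(24 + 4*U))
B = 152 (B = -4*((-30 - 4) - 4) = -4*(-34 - 4) = -4*(-38) = 152)
C(r(1), 109)*B = (4*1*(6 + 1))*152 = (4*1*7)*152 = 28*152 = 4256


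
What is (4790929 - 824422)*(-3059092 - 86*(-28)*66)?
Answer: -11503520807148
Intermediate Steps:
(4790929 - 824422)*(-3059092 - 86*(-28)*66) = 3966507*(-3059092 + 2408*66) = 3966507*(-3059092 + 158928) = 3966507*(-2900164) = -11503520807148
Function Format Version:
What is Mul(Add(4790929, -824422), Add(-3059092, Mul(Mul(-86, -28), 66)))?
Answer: -11503520807148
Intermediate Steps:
Mul(Add(4790929, -824422), Add(-3059092, Mul(Mul(-86, -28), 66))) = Mul(3966507, Add(-3059092, Mul(2408, 66))) = Mul(3966507, Add(-3059092, 158928)) = Mul(3966507, -2900164) = -11503520807148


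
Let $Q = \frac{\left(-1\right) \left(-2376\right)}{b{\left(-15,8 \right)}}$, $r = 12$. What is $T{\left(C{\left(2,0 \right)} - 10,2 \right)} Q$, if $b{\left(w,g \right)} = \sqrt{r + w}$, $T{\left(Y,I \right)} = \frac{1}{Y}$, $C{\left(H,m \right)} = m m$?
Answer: $\frac{396 i \sqrt{3}}{5} \approx 137.18 i$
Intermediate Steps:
$C{\left(H,m \right)} = m^{2}$
$b{\left(w,g \right)} = \sqrt{12 + w}$
$Q = - 792 i \sqrt{3}$ ($Q = \frac{\left(-1\right) \left(-2376\right)}{\sqrt{12 - 15}} = \frac{2376}{\sqrt{-3}} = \frac{2376}{i \sqrt{3}} = 2376 \left(- \frac{i \sqrt{3}}{3}\right) = - 792 i \sqrt{3} \approx - 1371.8 i$)
$T{\left(C{\left(2,0 \right)} - 10,2 \right)} Q = \frac{\left(-792\right) i \sqrt{3}}{0^{2} - 10} = \frac{\left(-792\right) i \sqrt{3}}{0 - 10} = \frac{\left(-792\right) i \sqrt{3}}{-10} = - \frac{\left(-792\right) i \sqrt{3}}{10} = \frac{396 i \sqrt{3}}{5}$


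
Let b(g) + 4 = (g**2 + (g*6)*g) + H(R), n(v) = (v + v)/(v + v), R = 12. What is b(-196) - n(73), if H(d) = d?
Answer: 268919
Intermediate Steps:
n(v) = 1 (n(v) = (2*v)/((2*v)) = (2*v)*(1/(2*v)) = 1)
b(g) = 8 + 7*g**2 (b(g) = -4 + ((g**2 + (g*6)*g) + 12) = -4 + ((g**2 + (6*g)*g) + 12) = -4 + ((g**2 + 6*g**2) + 12) = -4 + (7*g**2 + 12) = -4 + (12 + 7*g**2) = 8 + 7*g**2)
b(-196) - n(73) = (8 + 7*(-196)**2) - 1*1 = (8 + 7*38416) - 1 = (8 + 268912) - 1 = 268920 - 1 = 268919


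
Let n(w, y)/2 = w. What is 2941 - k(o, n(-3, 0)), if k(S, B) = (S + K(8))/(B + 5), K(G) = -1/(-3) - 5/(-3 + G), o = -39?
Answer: 8704/3 ≈ 2901.3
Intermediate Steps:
K(G) = 1/3 - 5/(-3 + G) (K(G) = -1*(-1/3) - 5/(-3 + G) = 1/3 - 5/(-3 + G))
n(w, y) = 2*w
k(S, B) = (-2/3 + S)/(5 + B) (k(S, B) = (S + (-18 + 8)/(3*(-3 + 8)))/(B + 5) = (S + (1/3)*(-10)/5)/(5 + B) = (S + (1/3)*(1/5)*(-10))/(5 + B) = (S - 2/3)/(5 + B) = (-2/3 + S)/(5 + B))
2941 - k(o, n(-3, 0)) = 2941 - (-2/3 - 39)/(5 + 2*(-3)) = 2941 - (-119)/((5 - 6)*3) = 2941 - (-119)/((-1)*3) = 2941 - (-1)*(-119)/3 = 2941 - 1*119/3 = 2941 - 119/3 = 8704/3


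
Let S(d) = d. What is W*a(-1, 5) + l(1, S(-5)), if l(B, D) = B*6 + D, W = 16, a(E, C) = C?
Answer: 81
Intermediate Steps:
l(B, D) = D + 6*B (l(B, D) = 6*B + D = D + 6*B)
W*a(-1, 5) + l(1, S(-5)) = 16*5 + (-5 + 6*1) = 80 + (-5 + 6) = 80 + 1 = 81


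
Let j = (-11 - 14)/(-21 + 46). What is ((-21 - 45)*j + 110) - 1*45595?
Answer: -45419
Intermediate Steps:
j = -1 (j = -25/25 = -25*1/25 = -1)
((-21 - 45)*j + 110) - 1*45595 = ((-21 - 45)*(-1) + 110) - 1*45595 = (-66*(-1) + 110) - 45595 = (66 + 110) - 45595 = 176 - 45595 = -45419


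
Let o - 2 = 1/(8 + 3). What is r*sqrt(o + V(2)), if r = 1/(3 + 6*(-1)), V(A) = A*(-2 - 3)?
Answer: -I*sqrt(957)/33 ≈ -0.93744*I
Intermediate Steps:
o = 23/11 (o = 2 + 1/(8 + 3) = 2 + 1/11 = 23/11 ≈ 2.0909)
V(A) = -5*A (V(A) = A*(-5) = -5*A)
r = -1/3 (r = 1/(3 - 6) = 1/(-3) = -1/3 ≈ -0.33333)
r*sqrt(o + V(2)) = -sqrt(23/11 - 5*2)/3 = -sqrt(23/11 - 10)/3 = -I*sqrt(957)/33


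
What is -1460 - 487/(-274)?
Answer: -399553/274 ≈ -1458.2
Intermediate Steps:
-1460 - 487/(-274) = -1460 - 487*(-1/274) = -1460 + 487/274 = -399553/274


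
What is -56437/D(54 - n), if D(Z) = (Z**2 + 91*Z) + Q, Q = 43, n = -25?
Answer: -56437/13473 ≈ -4.1889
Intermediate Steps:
D(Z) = 43 + Z**2 + 91*Z (D(Z) = (Z**2 + 91*Z) + 43 = 43 + Z**2 + 91*Z)
-56437/D(54 - n) = -56437/(43 + (54 - 1*(-25))**2 + 91*(54 - 1*(-25))) = -56437/(43 + (54 + 25)**2 + 91*(54 + 25)) = -56437/(43 + 79**2 + 91*79) = -56437/(43 + 6241 + 7189) = -56437/13473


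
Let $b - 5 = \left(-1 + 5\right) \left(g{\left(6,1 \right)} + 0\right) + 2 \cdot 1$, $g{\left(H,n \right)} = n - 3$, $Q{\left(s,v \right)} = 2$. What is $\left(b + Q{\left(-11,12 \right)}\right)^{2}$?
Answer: $1$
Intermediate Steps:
$g{\left(H,n \right)} = -3 + n$
$b = -1$ ($b = 5 + \left(\left(-1 + 5\right) \left(\left(-3 + 1\right) + 0\right) + 2 \cdot 1\right) = 5 + \left(4 \left(-2 + 0\right) + 2\right) = 5 + \left(4 \left(-2\right) + 2\right) = 5 + \left(-8 + 2\right) = 5 - 6 = -1$)
$\left(b + Q{\left(-11,12 \right)}\right)^{2} = \left(-1 + 2\right)^{2} = 1^{2} = 1$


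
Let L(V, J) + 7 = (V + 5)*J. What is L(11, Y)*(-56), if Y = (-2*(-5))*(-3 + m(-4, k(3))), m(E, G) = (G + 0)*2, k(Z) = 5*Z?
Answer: -241528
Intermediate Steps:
m(E, G) = 2*G (m(E, G) = G*2 = 2*G)
Y = 270 (Y = (-2*(-5))*(-3 + 2*(5*3)) = 10*(-3 + 2*15) = 10*(-3 + 30) = 10*27 = 270)
L(V, J) = -7 + J*(5 + V) (L(V, J) = -7 + (V + 5)*J = -7 + (5 + V)*J = -7 + J*(5 + V))
L(11, Y)*(-56) = (-7 + 5*270 + 270*11)*(-56) = (-7 + 1350 + 2970)*(-56) = 4313*(-56) = -241528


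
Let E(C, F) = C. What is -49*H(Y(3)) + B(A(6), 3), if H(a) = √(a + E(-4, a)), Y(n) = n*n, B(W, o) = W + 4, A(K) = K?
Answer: 10 - 49*√5 ≈ -99.567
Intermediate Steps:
B(W, o) = 4 + W
Y(n) = n²
H(a) = √(-4 + a) (H(a) = √(a - 4) = √(-4 + a))
-49*H(Y(3)) + B(A(6), 3) = -49*√(-4 + 3²) + (4 + 6) = -49*√(-4 + 9) + 10 = -49*√5 + 10 = 10 - 49*√5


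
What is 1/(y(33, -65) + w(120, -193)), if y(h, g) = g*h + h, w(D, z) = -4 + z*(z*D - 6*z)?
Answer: 1/4244270 ≈ 2.3561e-7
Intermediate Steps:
w(D, z) = -4 + z*(-6*z + D*z) (w(D, z) = -4 + z*(D*z - 6*z) = -4 + z*(-6*z + D*z))
y(h, g) = h + g*h
1/(y(33, -65) + w(120, -193)) = 1/(33*(1 - 65) + (-4 - 6*(-193)² + 120*(-193)²)) = 1/(33*(-64) + (-4 - 6*37249 + 120*37249)) = 1/(-2112 + (-4 - 223494 + 4469880)) = 1/(-2112 + 4246382) = 1/4244270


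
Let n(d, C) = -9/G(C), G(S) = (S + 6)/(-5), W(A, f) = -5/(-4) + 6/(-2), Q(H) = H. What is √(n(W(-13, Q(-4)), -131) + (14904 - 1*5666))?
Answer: √230941/5 ≈ 96.113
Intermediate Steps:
W(A, f) = -7/4 (W(A, f) = -5*(-¼) + 6*(-½) = 5/4 - 3 = -7/4)
G(S) = -6/5 - S/5 (G(S) = (6 + S)*(-⅕) = -6/5 - S/5)
n(d, C) = -9/(-6/5 - C/5)
√(n(W(-13, Q(-4)), -131) + (14904 - 1*5666)) = √(45/(6 - 131) + (14904 - 1*5666)) = √(45/(-125) + (14904 - 5666)) = √(45*(-1/125) + 9238) = √(-9/25 + 9238) = √(230941/25) = √230941/5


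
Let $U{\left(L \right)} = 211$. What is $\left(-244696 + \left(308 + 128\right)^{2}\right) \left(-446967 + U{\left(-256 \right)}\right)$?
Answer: $24392877600$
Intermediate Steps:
$\left(-244696 + \left(308 + 128\right)^{2}\right) \left(-446967 + U{\left(-256 \right)}\right) = \left(-244696 + \left(308 + 128\right)^{2}\right) \left(-446967 + 211\right) = \left(-244696 + 436^{2}\right) \left(-446756\right) = \left(-244696 + 190096\right) \left(-446756\right) = \left(-54600\right) \left(-446756\right) = 24392877600$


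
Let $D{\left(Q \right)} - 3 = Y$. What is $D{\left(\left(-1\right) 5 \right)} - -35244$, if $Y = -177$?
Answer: $35070$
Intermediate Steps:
$D{\left(Q \right)} = -174$ ($D{\left(Q \right)} = 3 - 177 = -174$)
$D{\left(\left(-1\right) 5 \right)} - -35244 = -174 - -35244 = -174 + 35244 = 35070$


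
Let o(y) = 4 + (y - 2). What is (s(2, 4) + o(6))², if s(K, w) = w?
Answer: 144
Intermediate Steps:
o(y) = 2 + y (o(y) = 4 + (-2 + y) = 2 + y)
(s(2, 4) + o(6))² = (4 + (2 + 6))² = (4 + 8)² = 12² = 144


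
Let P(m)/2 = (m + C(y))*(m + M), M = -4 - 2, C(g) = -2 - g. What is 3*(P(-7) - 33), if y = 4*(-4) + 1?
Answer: -567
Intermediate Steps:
y = -15 (y = -16 + 1 = -15)
M = -6
P(m) = 2*(-6 + m)*(13 + m) (P(m) = 2*((m + (-2 - 1*(-15)))*(m - 6)) = 2*((m + (-2 + 15))*(-6 + m)) = 2*((m + 13)*(-6 + m)) = 2*((13 + m)*(-6 + m)) = 2*((-6 + m)*(13 + m)) = 2*(-6 + m)*(13 + m))
3*(P(-7) - 33) = 3*((-156 + 2*(-7)² + 14*(-7)) - 33) = 3*((-156 + 2*49 - 98) - 33) = 3*((-156 + 98 - 98) - 33) = 3*(-156 - 33) = 3*(-189) = -567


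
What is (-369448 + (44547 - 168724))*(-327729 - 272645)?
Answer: 296359615750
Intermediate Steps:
(-369448 + (44547 - 168724))*(-327729 - 272645) = (-369448 - 124177)*(-600374) = -493625*(-600374) = 296359615750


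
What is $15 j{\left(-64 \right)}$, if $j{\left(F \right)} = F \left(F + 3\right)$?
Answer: $58560$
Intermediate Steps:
$j{\left(F \right)} = F \left(3 + F\right)$
$15 j{\left(-64 \right)} = 15 \left(- 64 \left(3 - 64\right)\right) = 15 \left(\left(-64\right) \left(-61\right)\right) = 15 \cdot 3904 = 58560$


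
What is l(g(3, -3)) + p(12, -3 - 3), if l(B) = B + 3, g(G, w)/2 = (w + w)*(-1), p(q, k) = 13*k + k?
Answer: -69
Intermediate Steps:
p(q, k) = 14*k
g(G, w) = -4*w (g(G, w) = 2*((w + w)*(-1)) = 2*((2*w)*(-1)) = 2*(-2*w) = -4*w)
l(B) = 3 + B
l(g(3, -3)) + p(12, -3 - 3) = (3 - 4*(-3)) + 14*(-3 - 3) = (3 + 12) + 14*(-6) = 15 - 84 = -69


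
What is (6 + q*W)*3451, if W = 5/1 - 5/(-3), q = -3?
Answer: -48314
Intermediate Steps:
W = 20/3 (W = 5*1 - 5*(-⅓) = 5 + 5/3 = 20/3 ≈ 6.6667)
(6 + q*W)*3451 = (6 - 3*20/3)*3451 = (6 - 20)*3451 = -14*3451 = -48314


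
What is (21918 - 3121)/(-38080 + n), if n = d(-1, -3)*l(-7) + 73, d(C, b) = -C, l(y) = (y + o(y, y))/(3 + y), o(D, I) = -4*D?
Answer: -75188/152049 ≈ -0.49450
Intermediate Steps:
l(y) = -3*y/(3 + y) (l(y) = (y - 4*y)/(3 + y) = (-3*y)/(3 + y) = -3*y/(3 + y))
n = 271/4 (n = (-1*(-1))*(-3*(-7)/(3 - 7)) + 73 = 1*(-3*(-7)/(-4)) + 73 = 1*(-3*(-7)*(-1/4)) + 73 = 1*(-21/4) + 73 = -21/4 + 73 = 271/4 ≈ 67.750)
(21918 - 3121)/(-38080 + n) = (21918 - 3121)/(-38080 + 271/4) = 18797/(-152049/4) = 18797*(-4/152049) = -75188/152049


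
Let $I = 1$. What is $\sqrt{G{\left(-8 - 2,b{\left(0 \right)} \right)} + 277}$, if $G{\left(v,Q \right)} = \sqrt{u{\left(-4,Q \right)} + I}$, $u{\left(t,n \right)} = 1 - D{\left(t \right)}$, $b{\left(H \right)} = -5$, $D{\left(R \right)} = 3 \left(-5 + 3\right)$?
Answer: $\sqrt{277 + 2 \sqrt{2}} \approx 16.728$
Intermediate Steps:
$D{\left(R \right)} = -6$ ($D{\left(R \right)} = 3 \left(-2\right) = -6$)
$u{\left(t,n \right)} = 7$ ($u{\left(t,n \right)} = 1 - -6 = 1 + 6 = 7$)
$G{\left(v,Q \right)} = 2 \sqrt{2}$ ($G{\left(v,Q \right)} = \sqrt{7 + 1} = \sqrt{8} = 2 \sqrt{2}$)
$\sqrt{G{\left(-8 - 2,b{\left(0 \right)} \right)} + 277} = \sqrt{2 \sqrt{2} + 277} = \sqrt{277 + 2 \sqrt{2}}$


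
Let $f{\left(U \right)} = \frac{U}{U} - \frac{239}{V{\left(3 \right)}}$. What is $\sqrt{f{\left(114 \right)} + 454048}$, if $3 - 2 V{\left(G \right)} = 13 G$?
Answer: $\frac{\sqrt{16346242}}{6} \approx 673.84$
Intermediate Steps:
$V{\left(G \right)} = \frac{3}{2} - \frac{13 G}{2}$
$f{\left(U \right)} = \frac{257}{18}$ ($f{\left(U \right)} = \frac{U}{U} - \frac{239}{\frac{3}{2} - \frac{39}{2}} = 1 - \frac{239}{\frac{3}{2} - \frac{39}{2}} = 1 - \frac{239}{-18} = 1 - - \frac{239}{18} = 1 + \frac{239}{18} = \frac{257}{18}$)
$\sqrt{f{\left(114 \right)} + 454048} = \sqrt{\frac{257}{18} + 454048} = \sqrt{\frac{8173121}{18}} = \frac{\sqrt{16346242}}{6}$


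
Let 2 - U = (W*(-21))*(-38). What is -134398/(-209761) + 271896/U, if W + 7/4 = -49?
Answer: 124952726110/16990850761 ≈ 7.3541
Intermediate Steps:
W = -203/4 (W = -7/4 - 49 = -203/4 ≈ -50.750)
U = 81001/2 (U = 2 - (-203/4*(-21))*(-38) = 2 - 4263*(-38)/4 = 2 - 1*(-80997/2) = 2 + 80997/2 = 81001/2 ≈ 40501.)
-134398/(-209761) + 271896/U = -134398/(-209761) + 271896/(81001/2) = -134398*(-1/209761) + 271896*(2/81001) = 134398/209761 + 543792/81001 = 124952726110/16990850761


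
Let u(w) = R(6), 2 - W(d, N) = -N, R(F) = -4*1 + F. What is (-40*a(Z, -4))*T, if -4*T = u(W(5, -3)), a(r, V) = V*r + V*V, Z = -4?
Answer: 640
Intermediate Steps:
a(r, V) = V² + V*r (a(r, V) = V*r + V² = V² + V*r)
R(F) = -4 + F
W(d, N) = 2 + N (W(d, N) = 2 - (-1)*N = 2 + N)
u(w) = 2 (u(w) = -4 + 6 = 2)
T = -½ (T = -¼*2 = -½ ≈ -0.50000)
(-40*a(Z, -4))*T = -(-160)*(-4 - 4)*(-½) = -(-160)*(-8)*(-½) = -40*32*(-½) = -1280*(-½) = 640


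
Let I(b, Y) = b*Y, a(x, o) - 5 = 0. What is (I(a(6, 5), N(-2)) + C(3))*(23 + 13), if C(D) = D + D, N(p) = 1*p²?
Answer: 936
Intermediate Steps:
a(x, o) = 5 (a(x, o) = 5 + 0 = 5)
N(p) = p²
C(D) = 2*D
I(b, Y) = Y*b
(I(a(6, 5), N(-2)) + C(3))*(23 + 13) = ((-2)²*5 + 2*3)*(23 + 13) = (4*5 + 6)*36 = (20 + 6)*36 = 26*36 = 936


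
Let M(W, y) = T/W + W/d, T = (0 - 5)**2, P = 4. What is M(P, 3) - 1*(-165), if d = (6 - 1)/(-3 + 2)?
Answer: 3409/20 ≈ 170.45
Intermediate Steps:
d = -5 (d = 5/(-1) = 5*(-1) = -5)
T = 25 (T = (-5)**2 = 25)
M(W, y) = 25/W - W/5 (M(W, y) = 25/W + W/(-5) = 25/W + W*(-1/5) = 25/W - W/5)
M(P, 3) - 1*(-165) = (25/4 - 1/5*4) - 1*(-165) = (25*(1/4) - 4/5) + 165 = (25/4 - 4/5) + 165 = 109/20 + 165 = 3409/20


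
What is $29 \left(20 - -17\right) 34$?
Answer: $36482$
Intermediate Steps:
$29 \left(20 - -17\right) 34 = 29 \left(20 + 17\right) 34 = 29 \cdot 37 \cdot 34 = 1073 \cdot 34 = 36482$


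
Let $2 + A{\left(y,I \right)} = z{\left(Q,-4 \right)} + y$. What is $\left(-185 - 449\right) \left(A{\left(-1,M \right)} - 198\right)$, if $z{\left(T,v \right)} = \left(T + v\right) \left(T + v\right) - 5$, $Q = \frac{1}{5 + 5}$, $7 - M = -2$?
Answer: $\frac{6048043}{50} \approx 1.2096 \cdot 10^{5}$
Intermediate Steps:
$M = 9$ ($M = 7 - -2 = 7 + 2 = 9$)
$Q = \frac{1}{10} \approx 0.1$
$z{\left(T,v \right)} = -5 + \left(T + v\right)^{2}$ ($z{\left(T,v \right)} = \left(T + v\right)^{2} - 5 = -5 + \left(T + v\right)^{2}$)
$A{\left(y,I \right)} = \frac{821}{100} + y$ ($A{\left(y,I \right)} = -2 - \left(5 - y - \left(\frac{1}{10} - 4\right)^{2}\right) = -2 - \left(5 - \frac{1521}{100} - y\right) = -2 + \left(\left(-5 + \frac{1521}{100}\right) + y\right) = -2 + \left(\frac{1021}{100} + y\right) = \frac{821}{100} + y$)
$\left(-185 - 449\right) \left(A{\left(-1,M \right)} - 198\right) = \left(-185 - 449\right) \left(\left(\frac{821}{100} - 1\right) - 198\right) = - 634 \left(\frac{721}{100} - 198\right) = \left(-634\right) \left(- \frac{19079}{100}\right) = \frac{6048043}{50}$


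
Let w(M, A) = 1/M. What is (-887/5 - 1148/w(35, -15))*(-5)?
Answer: 201787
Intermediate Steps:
(-887/5 - 1148/w(35, -15))*(-5) = (-887/5 - 1148/(1/35))*(-5) = (-887*1/5 - 1148/1/35)*(-5) = (-887/5 - 1148*35)*(-5) = (-887/5 - 40180)*(-5) = -201787/5*(-5) = 201787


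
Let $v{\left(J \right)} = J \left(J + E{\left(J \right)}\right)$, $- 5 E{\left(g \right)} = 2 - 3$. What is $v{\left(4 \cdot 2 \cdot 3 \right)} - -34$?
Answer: $\frac{3074}{5} \approx 614.8$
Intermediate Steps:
$E{\left(g \right)} = \frac{1}{5}$ ($E{\left(g \right)} = - \frac{2 - 3}{5} = \left(- \frac{1}{5}\right) \left(-1\right) = \frac{1}{5}$)
$v{\left(J \right)} = J \left(\frac{1}{5} + J\right)$ ($v{\left(J \right)} = J \left(J + \frac{1}{5}\right) = J \left(\frac{1}{5} + J\right)$)
$v{\left(4 \cdot 2 \cdot 3 \right)} - -34 = 4 \cdot 2 \cdot 3 \left(\frac{1}{5} + 4 \cdot 2 \cdot 3\right) - -34 = 8 \cdot 3 \left(\frac{1}{5} + 8 \cdot 3\right) + 34 = 24 \left(\frac{1}{5} + 24\right) + 34 = 24 \cdot \frac{121}{5} + 34 = \frac{2904}{5} + 34 = \frac{3074}{5}$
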